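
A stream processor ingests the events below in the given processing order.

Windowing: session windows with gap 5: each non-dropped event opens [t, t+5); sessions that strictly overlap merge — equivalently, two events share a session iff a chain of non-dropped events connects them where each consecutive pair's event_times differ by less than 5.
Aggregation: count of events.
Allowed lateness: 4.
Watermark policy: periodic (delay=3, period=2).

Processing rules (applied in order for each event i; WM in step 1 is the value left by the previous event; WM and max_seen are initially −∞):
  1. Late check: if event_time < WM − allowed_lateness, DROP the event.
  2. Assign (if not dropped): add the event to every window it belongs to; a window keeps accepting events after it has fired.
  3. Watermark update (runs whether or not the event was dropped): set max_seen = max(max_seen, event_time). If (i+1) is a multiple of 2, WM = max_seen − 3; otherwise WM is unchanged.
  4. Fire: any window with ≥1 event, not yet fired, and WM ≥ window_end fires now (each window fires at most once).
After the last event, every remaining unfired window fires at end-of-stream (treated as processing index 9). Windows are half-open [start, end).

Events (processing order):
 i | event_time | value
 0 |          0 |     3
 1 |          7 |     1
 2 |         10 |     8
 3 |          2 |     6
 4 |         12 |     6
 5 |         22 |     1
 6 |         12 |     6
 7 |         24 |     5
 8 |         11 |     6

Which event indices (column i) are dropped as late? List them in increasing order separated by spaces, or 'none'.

6 8

i=0 t=0 v=3: → [0,5); WM=−∞
i=1 t=7 v=1: → [7,12); WM=4
i=2 t=10 v=8: → [7,15); WM=4
i=3 t=2 v=6: → [0,7); WM=7
i=4 t=12 v=6: → [7,17); WM=7
i=5 t=22 v=1: → [22,27); WM=19
i=6 t=12 v=6: DROP (t<19-4); WM=19
i=7 t=24 v=5: → [22,29); WM=21
i=8 t=11 v=6: DROP (t<21-4); WM=21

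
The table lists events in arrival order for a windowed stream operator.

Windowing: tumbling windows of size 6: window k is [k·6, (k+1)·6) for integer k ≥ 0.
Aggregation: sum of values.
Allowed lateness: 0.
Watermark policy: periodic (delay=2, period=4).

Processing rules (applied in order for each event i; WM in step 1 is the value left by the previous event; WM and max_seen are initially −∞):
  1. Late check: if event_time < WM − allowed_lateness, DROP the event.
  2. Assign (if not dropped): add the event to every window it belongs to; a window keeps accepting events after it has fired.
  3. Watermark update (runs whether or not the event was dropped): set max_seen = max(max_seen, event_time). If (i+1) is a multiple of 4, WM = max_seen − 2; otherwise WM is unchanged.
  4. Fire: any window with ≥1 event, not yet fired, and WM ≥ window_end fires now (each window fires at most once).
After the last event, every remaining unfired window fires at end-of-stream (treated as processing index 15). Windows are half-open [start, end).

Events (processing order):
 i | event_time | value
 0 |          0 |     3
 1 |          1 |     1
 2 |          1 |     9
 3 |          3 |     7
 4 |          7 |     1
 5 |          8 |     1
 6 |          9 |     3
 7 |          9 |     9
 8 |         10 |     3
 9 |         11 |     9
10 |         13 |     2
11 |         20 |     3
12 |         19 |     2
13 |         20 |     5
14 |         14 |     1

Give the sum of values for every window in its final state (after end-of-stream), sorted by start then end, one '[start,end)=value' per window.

i=0 t=0 v=3: → [0,6); WM=−∞
i=1 t=1 v=1: → [0,6); WM=−∞
i=2 t=1 v=9: → [0,6); WM=−∞
i=3 t=3 v=7: → [0,6); WM=1
i=4 t=7 v=1: → [6,12); WM=1
i=5 t=8 v=1: → [6,12); WM=1
i=6 t=9 v=3: → [6,12); WM=1
i=7 t=9 v=9: → [6,12); WM=7; [0,6) fires=20
i=8 t=10 v=3: → [6,12); WM=7
i=9 t=11 v=9: → [6,12); WM=7
i=10 t=13 v=2: → [12,18); WM=7
i=11 t=20 v=3: → [18,24); WM=18; [6,12) fires=26 [12,18) fires=2
i=12 t=19 v=2: → [18,24); WM=18
i=13 t=20 v=5: → [18,24); WM=18
i=14 t=14 v=1: DROP (t<18-0); WM=18

[0,6)=20 [6,12)=26 [12,18)=2 [18,24)=10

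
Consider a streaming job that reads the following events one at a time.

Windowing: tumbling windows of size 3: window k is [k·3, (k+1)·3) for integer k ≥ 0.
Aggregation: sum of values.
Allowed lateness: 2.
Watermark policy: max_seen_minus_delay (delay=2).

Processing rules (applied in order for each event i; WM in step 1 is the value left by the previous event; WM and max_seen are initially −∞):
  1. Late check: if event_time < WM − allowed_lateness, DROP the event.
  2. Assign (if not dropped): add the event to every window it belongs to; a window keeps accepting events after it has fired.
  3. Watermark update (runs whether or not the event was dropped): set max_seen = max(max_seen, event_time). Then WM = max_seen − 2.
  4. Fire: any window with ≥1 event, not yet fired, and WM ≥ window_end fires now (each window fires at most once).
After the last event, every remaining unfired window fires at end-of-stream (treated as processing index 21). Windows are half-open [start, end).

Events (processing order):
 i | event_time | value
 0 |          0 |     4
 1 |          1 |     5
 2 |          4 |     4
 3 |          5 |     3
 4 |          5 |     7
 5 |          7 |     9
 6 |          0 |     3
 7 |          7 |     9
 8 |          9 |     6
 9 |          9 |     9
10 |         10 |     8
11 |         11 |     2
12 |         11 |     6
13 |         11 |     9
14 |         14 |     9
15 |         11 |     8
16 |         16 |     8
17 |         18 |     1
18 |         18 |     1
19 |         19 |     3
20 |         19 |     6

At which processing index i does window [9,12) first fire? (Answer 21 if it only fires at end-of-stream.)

14

i=0 t=0 v=4: → [0,3); WM=-2
i=1 t=1 v=5: → [0,3); WM=-1
i=2 t=4 v=4: → [3,6); WM=2
i=3 t=5 v=3: → [3,6); WM=3; [0,3) fires=9
i=4 t=5 v=7: → [3,6); WM=3
i=5 t=7 v=9: → [6,9); WM=5
i=6 t=0 v=3: DROP (t<5-2); WM=5
i=7 t=7 v=9: → [6,9); WM=5
i=8 t=9 v=6: → [9,12); WM=7; [3,6) fires=14
i=9 t=9 v=9: → [9,12); WM=7
i=10 t=10 v=8: → [9,12); WM=8
i=11 t=11 v=2: → [9,12); WM=9; [6,9) fires=18
i=12 t=11 v=6: → [9,12); WM=9
i=13 t=11 v=9: → [9,12); WM=9
i=14 t=14 v=9: → [12,15); WM=12; [9,12) fires=40
i=15 t=11 v=8: → [9,12); WM=12
i=16 t=16 v=8: → [15,18); WM=14
i=17 t=18 v=1: → [18,21); WM=16; [12,15) fires=9
i=18 t=18 v=1: → [18,21); WM=16
i=19 t=19 v=3: → [18,21); WM=17
i=20 t=19 v=6: → [18,21); WM=17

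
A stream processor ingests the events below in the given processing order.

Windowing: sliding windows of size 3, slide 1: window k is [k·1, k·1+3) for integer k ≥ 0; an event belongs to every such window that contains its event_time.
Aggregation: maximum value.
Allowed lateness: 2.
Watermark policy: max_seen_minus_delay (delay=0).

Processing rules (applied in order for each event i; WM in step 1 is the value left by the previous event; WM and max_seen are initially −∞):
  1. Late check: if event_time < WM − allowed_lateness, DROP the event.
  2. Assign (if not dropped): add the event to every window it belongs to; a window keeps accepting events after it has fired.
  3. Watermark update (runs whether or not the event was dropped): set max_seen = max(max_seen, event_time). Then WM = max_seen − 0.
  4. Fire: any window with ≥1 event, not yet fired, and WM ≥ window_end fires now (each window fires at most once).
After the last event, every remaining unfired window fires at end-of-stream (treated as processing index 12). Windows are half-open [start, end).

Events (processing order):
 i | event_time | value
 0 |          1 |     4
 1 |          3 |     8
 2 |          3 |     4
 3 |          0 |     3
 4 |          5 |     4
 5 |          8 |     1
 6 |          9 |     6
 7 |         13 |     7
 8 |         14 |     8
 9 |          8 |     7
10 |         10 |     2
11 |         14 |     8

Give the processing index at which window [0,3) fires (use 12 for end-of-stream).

1

i=0 t=1 v=4: → [1,4),[0,3); WM=1
i=1 t=3 v=8: → [3,6),[2,5),[1,4); WM=3; [0,3) fires=4
i=2 t=3 v=4: → [3,6),[2,5),[1,4); WM=3
i=3 t=0 v=3: DROP (t<3-2); WM=3
i=4 t=5 v=4: → [5,8),[4,7),[3,6); WM=5; [1,4) fires=8 [2,5) fires=8
i=5 t=8 v=1: → [8,11),[7,10),[6,9); WM=8; [3,6) fires=8 [4,7) fires=4 [5,8) fires=4
i=6 t=9 v=6: → [9,12),[8,11),[7,10); WM=9; [6,9) fires=1
i=7 t=13 v=7: → [13,16),[12,15),[11,14); WM=13; [7,10) fires=6 [8,11) fires=6 [9,12) fires=6
i=8 t=14 v=8: → [14,17),[13,16),[12,15); WM=14; [11,14) fires=7
i=9 t=8 v=7: DROP (t<14-2); WM=14
i=10 t=10 v=2: DROP (t<14-2); WM=14
i=11 t=14 v=8: → [14,17),[13,16),[12,15); WM=14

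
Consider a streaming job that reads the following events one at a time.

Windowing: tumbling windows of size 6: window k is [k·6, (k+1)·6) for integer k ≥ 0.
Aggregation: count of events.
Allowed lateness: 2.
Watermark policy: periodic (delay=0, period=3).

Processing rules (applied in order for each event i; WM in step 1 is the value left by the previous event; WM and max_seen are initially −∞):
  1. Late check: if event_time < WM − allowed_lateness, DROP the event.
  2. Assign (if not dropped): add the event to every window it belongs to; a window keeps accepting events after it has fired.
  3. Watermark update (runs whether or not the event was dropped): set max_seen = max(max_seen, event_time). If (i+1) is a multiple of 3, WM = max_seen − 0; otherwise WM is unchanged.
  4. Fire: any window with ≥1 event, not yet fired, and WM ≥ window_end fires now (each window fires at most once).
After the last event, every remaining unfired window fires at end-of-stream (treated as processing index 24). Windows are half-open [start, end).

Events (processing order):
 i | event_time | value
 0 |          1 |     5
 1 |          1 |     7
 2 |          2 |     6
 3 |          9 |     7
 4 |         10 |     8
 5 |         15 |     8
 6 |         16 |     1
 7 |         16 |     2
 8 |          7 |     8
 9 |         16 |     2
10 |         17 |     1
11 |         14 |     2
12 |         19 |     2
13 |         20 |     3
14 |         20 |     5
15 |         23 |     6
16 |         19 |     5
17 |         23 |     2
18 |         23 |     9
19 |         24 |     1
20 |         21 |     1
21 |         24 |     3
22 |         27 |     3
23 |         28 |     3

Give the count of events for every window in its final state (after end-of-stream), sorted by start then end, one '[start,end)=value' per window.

[0,6)=3 [6,12)=2 [12,18)=6 [18,24)=8 [24,30)=4

i=0 t=1 v=5: → [0,6); WM=−∞
i=1 t=1 v=7: → [0,6); WM=−∞
i=2 t=2 v=6: → [0,6); WM=2
i=3 t=9 v=7: → [6,12); WM=2
i=4 t=10 v=8: → [6,12); WM=2
i=5 t=15 v=8: → [12,18); WM=15; [0,6) fires=3 [6,12) fires=2
i=6 t=16 v=1: → [12,18); WM=15
i=7 t=16 v=2: → [12,18); WM=15
i=8 t=7 v=8: DROP (t<15-2); WM=16
i=9 t=16 v=2: → [12,18); WM=16
i=10 t=17 v=1: → [12,18); WM=16
i=11 t=14 v=2: → [12,18); WM=17
i=12 t=19 v=2: → [18,24); WM=17
i=13 t=20 v=3: → [18,24); WM=17
i=14 t=20 v=5: → [18,24); WM=20; [12,18) fires=6
i=15 t=23 v=6: → [18,24); WM=20
i=16 t=19 v=5: → [18,24); WM=20
i=17 t=23 v=2: → [18,24); WM=23
i=18 t=23 v=9: → [18,24); WM=23
i=19 t=24 v=1: → [24,30); WM=23
i=20 t=21 v=1: → [18,24); WM=24; [18,24) fires=8
i=21 t=24 v=3: → [24,30); WM=24
i=22 t=27 v=3: → [24,30); WM=24
i=23 t=28 v=3: → [24,30); WM=28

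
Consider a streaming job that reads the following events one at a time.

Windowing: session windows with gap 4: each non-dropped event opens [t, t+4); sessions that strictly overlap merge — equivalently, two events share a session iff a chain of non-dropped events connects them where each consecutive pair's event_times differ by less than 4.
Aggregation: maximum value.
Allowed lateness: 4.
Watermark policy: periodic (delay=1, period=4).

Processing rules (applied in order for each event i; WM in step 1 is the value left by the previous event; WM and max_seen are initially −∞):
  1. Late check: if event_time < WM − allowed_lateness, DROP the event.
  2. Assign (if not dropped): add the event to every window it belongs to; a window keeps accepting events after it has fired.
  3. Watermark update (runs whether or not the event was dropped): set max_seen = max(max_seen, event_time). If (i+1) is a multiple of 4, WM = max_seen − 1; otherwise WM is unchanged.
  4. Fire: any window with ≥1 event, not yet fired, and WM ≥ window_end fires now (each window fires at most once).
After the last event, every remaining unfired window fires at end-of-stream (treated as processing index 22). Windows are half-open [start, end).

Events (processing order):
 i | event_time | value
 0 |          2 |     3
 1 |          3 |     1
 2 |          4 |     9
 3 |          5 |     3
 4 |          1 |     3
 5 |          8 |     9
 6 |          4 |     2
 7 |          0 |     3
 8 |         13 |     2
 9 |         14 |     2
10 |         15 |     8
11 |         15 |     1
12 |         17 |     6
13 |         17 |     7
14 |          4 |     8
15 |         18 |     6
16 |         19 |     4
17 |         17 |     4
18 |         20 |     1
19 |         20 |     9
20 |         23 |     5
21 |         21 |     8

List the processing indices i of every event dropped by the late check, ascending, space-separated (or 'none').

14

i=0 t=2 v=3: → [2,6); WM=−∞
i=1 t=3 v=1: → [2,7); WM=−∞
i=2 t=4 v=9: → [2,8); WM=−∞
i=3 t=5 v=3: → [2,9); WM=4
i=4 t=1 v=3: → [1,9); WM=4
i=5 t=8 v=9: → [1,12); WM=4
i=6 t=4 v=2: → [1,12); WM=4
i=7 t=0 v=3: → [0,12); WM=7
i=8 t=13 v=2: → [13,17); WM=7
i=9 t=14 v=2: → [13,18); WM=7
i=10 t=15 v=8: → [13,19); WM=7
i=11 t=15 v=1: → [13,19); WM=14
i=12 t=17 v=6: → [13,21); WM=14
i=13 t=17 v=7: → [13,21); WM=14
i=14 t=4 v=8: DROP (t<14-4); WM=14
i=15 t=18 v=6: → [13,22); WM=17
i=16 t=19 v=4: → [13,23); WM=17
i=17 t=17 v=4: → [13,23); WM=17
i=18 t=20 v=1: → [13,24); WM=17
i=19 t=20 v=9: → [13,24); WM=19
i=20 t=23 v=5: → [13,27); WM=19
i=21 t=21 v=8: → [13,27); WM=19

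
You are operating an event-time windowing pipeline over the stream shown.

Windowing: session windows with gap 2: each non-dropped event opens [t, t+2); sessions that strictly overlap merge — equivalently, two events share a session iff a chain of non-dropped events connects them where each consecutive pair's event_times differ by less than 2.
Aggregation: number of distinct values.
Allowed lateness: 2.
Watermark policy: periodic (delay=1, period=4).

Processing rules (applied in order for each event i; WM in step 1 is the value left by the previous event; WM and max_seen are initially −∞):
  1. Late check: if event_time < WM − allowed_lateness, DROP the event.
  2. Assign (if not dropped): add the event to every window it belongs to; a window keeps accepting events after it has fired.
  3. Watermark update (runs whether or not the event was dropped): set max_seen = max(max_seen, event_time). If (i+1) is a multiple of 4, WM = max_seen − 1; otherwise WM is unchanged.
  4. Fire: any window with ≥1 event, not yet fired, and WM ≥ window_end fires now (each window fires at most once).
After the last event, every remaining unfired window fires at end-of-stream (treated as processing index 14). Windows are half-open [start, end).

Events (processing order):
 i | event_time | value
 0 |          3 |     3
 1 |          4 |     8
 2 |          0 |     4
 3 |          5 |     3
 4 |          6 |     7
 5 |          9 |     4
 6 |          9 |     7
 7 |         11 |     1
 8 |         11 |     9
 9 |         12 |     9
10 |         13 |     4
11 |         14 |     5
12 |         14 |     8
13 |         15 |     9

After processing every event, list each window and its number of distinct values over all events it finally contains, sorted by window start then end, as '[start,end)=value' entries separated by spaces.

[0,2)=1 [3,8)=3 [9,11)=2 [11,17)=5

i=0 t=3 v=3: → [3,5); WM=−∞
i=1 t=4 v=8: → [3,6); WM=−∞
i=2 t=0 v=4: → [0,2); WM=−∞
i=3 t=5 v=3: → [3,7); WM=4
i=4 t=6 v=7: → [3,8); WM=4
i=5 t=9 v=4: → [9,11); WM=4
i=6 t=9 v=7: → [9,11); WM=4
i=7 t=11 v=1: → [11,13); WM=10
i=8 t=11 v=9: → [11,13); WM=10
i=9 t=12 v=9: → [11,14); WM=10
i=10 t=13 v=4: → [11,15); WM=10
i=11 t=14 v=5: → [11,16); WM=13
i=12 t=14 v=8: → [11,16); WM=13
i=13 t=15 v=9: → [11,17); WM=13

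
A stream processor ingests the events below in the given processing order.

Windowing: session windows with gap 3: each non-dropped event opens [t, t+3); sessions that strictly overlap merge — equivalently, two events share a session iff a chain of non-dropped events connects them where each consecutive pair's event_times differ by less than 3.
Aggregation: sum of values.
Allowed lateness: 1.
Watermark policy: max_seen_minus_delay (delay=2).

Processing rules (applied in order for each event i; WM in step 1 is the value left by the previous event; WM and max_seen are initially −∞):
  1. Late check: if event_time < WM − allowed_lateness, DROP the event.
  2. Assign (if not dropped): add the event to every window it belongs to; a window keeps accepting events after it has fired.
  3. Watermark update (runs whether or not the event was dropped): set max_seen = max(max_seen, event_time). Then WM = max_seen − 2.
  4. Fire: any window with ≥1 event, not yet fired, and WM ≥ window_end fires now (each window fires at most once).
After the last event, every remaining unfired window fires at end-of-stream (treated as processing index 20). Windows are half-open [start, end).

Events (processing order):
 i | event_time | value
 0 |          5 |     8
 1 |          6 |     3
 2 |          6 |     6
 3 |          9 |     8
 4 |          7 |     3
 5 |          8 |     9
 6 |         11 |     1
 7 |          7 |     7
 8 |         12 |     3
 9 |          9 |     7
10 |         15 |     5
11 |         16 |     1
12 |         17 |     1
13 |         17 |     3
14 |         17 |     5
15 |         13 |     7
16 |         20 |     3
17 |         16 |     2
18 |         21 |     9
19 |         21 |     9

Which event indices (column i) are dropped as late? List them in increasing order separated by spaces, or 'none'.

i=0 t=5 v=8: → [5,8); WM=3
i=1 t=6 v=3: → [5,9); WM=4
i=2 t=6 v=6: → [5,9); WM=4
i=3 t=9 v=8: → [9,12); WM=7
i=4 t=7 v=3: → [5,12); WM=7
i=5 t=8 v=9: → [5,12); WM=7
i=6 t=11 v=1: → [5,14); WM=9
i=7 t=7 v=7: DROP (t<9-1); WM=9
i=8 t=12 v=3: → [5,15); WM=10
i=9 t=9 v=7: → [5,15); WM=10
i=10 t=15 v=5: → [15,18); WM=13
i=11 t=16 v=1: → [15,19); WM=14
i=12 t=17 v=1: → [15,20); WM=15
i=13 t=17 v=3: → [15,20); WM=15
i=14 t=17 v=5: → [15,20); WM=15
i=15 t=13 v=7: DROP (t<15-1); WM=15
i=16 t=20 v=3: → [20,23); WM=18
i=17 t=16 v=2: DROP (t<18-1); WM=18
i=18 t=21 v=9: → [20,24); WM=19
i=19 t=21 v=9: → [20,24); WM=19

7 15 17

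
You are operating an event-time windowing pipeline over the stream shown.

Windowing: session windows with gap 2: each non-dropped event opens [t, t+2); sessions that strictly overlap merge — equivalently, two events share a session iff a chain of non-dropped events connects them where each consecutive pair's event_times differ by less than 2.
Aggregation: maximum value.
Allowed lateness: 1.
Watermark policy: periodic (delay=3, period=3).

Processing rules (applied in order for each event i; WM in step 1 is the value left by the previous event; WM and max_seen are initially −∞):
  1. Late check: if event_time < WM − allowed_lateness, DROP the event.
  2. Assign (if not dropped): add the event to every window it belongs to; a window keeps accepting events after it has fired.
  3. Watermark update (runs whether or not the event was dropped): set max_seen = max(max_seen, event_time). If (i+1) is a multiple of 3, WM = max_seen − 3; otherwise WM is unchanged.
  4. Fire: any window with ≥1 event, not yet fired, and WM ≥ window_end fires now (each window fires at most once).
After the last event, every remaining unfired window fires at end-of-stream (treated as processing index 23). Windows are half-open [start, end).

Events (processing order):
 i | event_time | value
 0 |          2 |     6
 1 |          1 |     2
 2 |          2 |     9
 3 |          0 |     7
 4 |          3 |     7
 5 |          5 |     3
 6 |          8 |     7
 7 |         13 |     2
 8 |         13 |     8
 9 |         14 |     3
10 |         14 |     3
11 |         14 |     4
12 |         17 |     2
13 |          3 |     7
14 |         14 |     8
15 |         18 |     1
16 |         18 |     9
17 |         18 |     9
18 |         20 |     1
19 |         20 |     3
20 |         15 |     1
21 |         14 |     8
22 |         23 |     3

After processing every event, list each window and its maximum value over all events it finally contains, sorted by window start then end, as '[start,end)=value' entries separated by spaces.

i=0 t=2 v=6: → [2,4); WM=−∞
i=1 t=1 v=2: → [1,4); WM=−∞
i=2 t=2 v=9: → [1,4); WM=-1
i=3 t=0 v=7: → [0,4); WM=-1
i=4 t=3 v=7: → [0,5); WM=-1
i=5 t=5 v=3: → [5,7); WM=2
i=6 t=8 v=7: → [8,10); WM=2
i=7 t=13 v=2: → [13,15); WM=2
i=8 t=13 v=8: → [13,15); WM=10
i=9 t=14 v=3: → [13,16); WM=10
i=10 t=14 v=3: → [13,16); WM=10
i=11 t=14 v=4: → [13,16); WM=11
i=12 t=17 v=2: → [17,19); WM=11
i=13 t=3 v=7: DROP (t<11-1); WM=11
i=14 t=14 v=8: → [13,16); WM=14
i=15 t=18 v=1: → [17,20); WM=14
i=16 t=18 v=9: → [17,20); WM=14
i=17 t=18 v=9: → [17,20); WM=15
i=18 t=20 v=1: → [20,22); WM=15
i=19 t=20 v=3: → [20,22); WM=15
i=20 t=15 v=1: → [13,17); WM=17
i=21 t=14 v=8: DROP (t<17-1); WM=17
i=22 t=23 v=3: → [23,25); WM=17

[0,5)=9 [5,7)=3 [8,10)=7 [13,17)=8 [17,20)=9 [20,22)=3 [23,25)=3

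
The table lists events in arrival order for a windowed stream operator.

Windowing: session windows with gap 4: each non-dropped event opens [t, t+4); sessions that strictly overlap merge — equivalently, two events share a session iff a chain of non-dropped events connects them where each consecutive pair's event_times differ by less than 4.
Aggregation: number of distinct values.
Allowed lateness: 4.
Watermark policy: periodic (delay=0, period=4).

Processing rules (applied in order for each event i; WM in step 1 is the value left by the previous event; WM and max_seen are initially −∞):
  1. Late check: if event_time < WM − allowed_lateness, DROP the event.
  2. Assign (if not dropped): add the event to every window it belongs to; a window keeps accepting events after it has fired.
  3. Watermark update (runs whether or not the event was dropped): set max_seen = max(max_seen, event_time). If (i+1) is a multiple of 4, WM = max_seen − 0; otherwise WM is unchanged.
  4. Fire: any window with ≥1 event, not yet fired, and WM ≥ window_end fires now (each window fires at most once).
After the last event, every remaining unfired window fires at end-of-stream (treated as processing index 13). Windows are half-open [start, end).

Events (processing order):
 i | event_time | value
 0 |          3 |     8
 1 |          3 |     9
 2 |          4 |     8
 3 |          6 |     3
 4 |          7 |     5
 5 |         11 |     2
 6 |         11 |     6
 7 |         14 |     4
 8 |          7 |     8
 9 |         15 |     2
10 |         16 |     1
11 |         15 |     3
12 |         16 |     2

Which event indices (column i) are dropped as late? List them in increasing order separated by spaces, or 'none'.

8

i=0 t=3 v=8: → [3,7); WM=−∞
i=1 t=3 v=9: → [3,7); WM=−∞
i=2 t=4 v=8: → [3,8); WM=−∞
i=3 t=6 v=3: → [3,10); WM=6
i=4 t=7 v=5: → [3,11); WM=6
i=5 t=11 v=2: → [11,15); WM=6
i=6 t=11 v=6: → [11,15); WM=6
i=7 t=14 v=4: → [11,18); WM=14
i=8 t=7 v=8: DROP (t<14-4); WM=14
i=9 t=15 v=2: → [11,19); WM=14
i=10 t=16 v=1: → [11,20); WM=14
i=11 t=15 v=3: → [11,20); WM=16
i=12 t=16 v=2: → [11,20); WM=16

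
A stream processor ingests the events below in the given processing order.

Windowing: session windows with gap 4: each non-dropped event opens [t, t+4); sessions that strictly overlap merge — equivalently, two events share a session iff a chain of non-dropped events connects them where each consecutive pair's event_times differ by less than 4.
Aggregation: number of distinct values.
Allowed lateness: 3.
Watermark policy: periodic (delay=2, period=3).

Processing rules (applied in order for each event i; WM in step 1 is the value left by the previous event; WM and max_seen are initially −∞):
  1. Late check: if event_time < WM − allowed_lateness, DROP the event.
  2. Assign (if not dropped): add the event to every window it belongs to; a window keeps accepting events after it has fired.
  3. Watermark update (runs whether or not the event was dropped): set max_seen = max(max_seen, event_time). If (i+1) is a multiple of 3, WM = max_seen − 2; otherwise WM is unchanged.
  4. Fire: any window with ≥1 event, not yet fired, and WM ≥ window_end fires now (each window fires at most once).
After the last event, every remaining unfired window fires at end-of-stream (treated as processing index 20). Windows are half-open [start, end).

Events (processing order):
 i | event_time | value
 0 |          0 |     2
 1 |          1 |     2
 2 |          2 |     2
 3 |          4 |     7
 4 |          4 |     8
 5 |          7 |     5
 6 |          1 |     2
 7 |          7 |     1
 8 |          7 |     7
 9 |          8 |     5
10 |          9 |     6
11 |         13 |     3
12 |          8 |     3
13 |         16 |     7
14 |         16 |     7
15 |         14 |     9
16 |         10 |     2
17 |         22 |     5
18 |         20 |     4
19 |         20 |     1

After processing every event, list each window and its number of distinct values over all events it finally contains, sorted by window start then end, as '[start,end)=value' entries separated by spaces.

[0,13)=7 [13,20)=3 [20,26)=3

i=0 t=0 v=2: → [0,4); WM=−∞
i=1 t=1 v=2: → [0,5); WM=−∞
i=2 t=2 v=2: → [0,6); WM=0
i=3 t=4 v=7: → [0,8); WM=0
i=4 t=4 v=8: → [0,8); WM=0
i=5 t=7 v=5: → [0,11); WM=5
i=6 t=1 v=2: DROP (t<5-3); WM=5
i=7 t=7 v=1: → [0,11); WM=5
i=8 t=7 v=7: → [0,11); WM=5
i=9 t=8 v=5: → [0,12); WM=5
i=10 t=9 v=6: → [0,13); WM=5
i=11 t=13 v=3: → [13,17); WM=11
i=12 t=8 v=3: → [0,13); WM=11
i=13 t=16 v=7: → [13,20); WM=11
i=14 t=16 v=7: → [13,20); WM=14
i=15 t=14 v=9: → [13,20); WM=14
i=16 t=10 v=2: DROP (t<14-3); WM=14
i=17 t=22 v=5: → [22,26); WM=20
i=18 t=20 v=4: → [20,26); WM=20
i=19 t=20 v=1: → [20,26); WM=20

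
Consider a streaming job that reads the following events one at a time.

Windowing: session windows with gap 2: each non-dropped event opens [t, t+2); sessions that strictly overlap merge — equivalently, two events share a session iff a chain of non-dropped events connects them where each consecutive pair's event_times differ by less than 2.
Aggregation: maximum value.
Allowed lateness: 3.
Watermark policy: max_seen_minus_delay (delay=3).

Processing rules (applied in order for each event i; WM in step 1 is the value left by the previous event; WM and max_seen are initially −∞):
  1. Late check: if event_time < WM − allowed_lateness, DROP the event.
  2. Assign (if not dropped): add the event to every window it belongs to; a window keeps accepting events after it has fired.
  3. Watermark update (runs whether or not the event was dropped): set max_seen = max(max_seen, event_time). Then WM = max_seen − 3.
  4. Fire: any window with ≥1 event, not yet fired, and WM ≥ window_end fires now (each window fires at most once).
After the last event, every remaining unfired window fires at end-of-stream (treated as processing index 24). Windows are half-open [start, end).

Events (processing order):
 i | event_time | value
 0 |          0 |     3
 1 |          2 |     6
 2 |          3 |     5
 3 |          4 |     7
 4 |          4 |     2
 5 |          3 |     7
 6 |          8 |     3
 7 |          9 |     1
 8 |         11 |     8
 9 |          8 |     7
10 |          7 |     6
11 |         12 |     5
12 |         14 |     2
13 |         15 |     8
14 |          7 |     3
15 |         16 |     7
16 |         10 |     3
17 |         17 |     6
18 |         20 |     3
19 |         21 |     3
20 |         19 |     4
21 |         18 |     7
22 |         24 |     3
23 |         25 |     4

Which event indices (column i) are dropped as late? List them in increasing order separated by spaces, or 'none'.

14

i=0 t=0 v=3: → [0,2); WM=-3
i=1 t=2 v=6: → [2,4); WM=-1
i=2 t=3 v=5: → [2,5); WM=0
i=3 t=4 v=7: → [2,6); WM=1
i=4 t=4 v=2: → [2,6); WM=1
i=5 t=3 v=7: → [2,6); WM=1
i=6 t=8 v=3: → [8,10); WM=5
i=7 t=9 v=1: → [8,11); WM=6
i=8 t=11 v=8: → [11,13); WM=8
i=9 t=8 v=7: → [8,11); WM=8
i=10 t=7 v=6: → [7,11); WM=8
i=11 t=12 v=5: → [11,14); WM=9
i=12 t=14 v=2: → [14,16); WM=11
i=13 t=15 v=8: → [14,17); WM=12
i=14 t=7 v=3: DROP (t<12-3); WM=12
i=15 t=16 v=7: → [14,18); WM=13
i=16 t=10 v=3: → [7,14); WM=13
i=17 t=17 v=6: → [14,19); WM=14
i=18 t=20 v=3: → [20,22); WM=17
i=19 t=21 v=3: → [20,23); WM=18
i=20 t=19 v=4: → [19,23); WM=18
i=21 t=18 v=7: → [14,23); WM=18
i=22 t=24 v=3: → [24,26); WM=21
i=23 t=25 v=4: → [24,27); WM=22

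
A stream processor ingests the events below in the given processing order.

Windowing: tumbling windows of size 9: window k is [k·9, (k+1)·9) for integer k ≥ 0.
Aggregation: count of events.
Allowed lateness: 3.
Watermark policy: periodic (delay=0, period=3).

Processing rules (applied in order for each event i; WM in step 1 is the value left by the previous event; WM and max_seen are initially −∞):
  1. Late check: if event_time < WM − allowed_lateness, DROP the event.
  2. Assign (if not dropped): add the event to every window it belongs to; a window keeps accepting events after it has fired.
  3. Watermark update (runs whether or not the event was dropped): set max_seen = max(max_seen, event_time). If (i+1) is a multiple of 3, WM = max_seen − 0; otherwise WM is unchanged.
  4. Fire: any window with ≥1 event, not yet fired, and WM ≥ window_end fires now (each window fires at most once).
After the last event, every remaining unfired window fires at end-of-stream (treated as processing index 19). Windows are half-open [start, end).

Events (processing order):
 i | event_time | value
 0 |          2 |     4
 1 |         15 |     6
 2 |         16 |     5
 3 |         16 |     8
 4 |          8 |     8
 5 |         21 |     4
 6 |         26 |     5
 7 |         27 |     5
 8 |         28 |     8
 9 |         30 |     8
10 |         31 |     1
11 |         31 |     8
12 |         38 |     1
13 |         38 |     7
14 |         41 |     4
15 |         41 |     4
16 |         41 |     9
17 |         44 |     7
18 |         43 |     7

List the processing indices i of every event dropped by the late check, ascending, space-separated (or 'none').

4

i=0 t=2 v=4: → [0,9); WM=−∞
i=1 t=15 v=6: → [9,18); WM=−∞
i=2 t=16 v=5: → [9,18); WM=16; [0,9) fires=1
i=3 t=16 v=8: → [9,18); WM=16
i=4 t=8 v=8: DROP (t<16-3); WM=16
i=5 t=21 v=4: → [18,27); WM=21; [9,18) fires=3
i=6 t=26 v=5: → [18,27); WM=21
i=7 t=27 v=5: → [27,36); WM=21
i=8 t=28 v=8: → [27,36); WM=28; [18,27) fires=2
i=9 t=30 v=8: → [27,36); WM=28
i=10 t=31 v=1: → [27,36); WM=28
i=11 t=31 v=8: → [27,36); WM=31
i=12 t=38 v=1: → [36,45); WM=31
i=13 t=38 v=7: → [36,45); WM=31
i=14 t=41 v=4: → [36,45); WM=41; [27,36) fires=5
i=15 t=41 v=4: → [36,45); WM=41
i=16 t=41 v=9: → [36,45); WM=41
i=17 t=44 v=7: → [36,45); WM=44
i=18 t=43 v=7: → [36,45); WM=44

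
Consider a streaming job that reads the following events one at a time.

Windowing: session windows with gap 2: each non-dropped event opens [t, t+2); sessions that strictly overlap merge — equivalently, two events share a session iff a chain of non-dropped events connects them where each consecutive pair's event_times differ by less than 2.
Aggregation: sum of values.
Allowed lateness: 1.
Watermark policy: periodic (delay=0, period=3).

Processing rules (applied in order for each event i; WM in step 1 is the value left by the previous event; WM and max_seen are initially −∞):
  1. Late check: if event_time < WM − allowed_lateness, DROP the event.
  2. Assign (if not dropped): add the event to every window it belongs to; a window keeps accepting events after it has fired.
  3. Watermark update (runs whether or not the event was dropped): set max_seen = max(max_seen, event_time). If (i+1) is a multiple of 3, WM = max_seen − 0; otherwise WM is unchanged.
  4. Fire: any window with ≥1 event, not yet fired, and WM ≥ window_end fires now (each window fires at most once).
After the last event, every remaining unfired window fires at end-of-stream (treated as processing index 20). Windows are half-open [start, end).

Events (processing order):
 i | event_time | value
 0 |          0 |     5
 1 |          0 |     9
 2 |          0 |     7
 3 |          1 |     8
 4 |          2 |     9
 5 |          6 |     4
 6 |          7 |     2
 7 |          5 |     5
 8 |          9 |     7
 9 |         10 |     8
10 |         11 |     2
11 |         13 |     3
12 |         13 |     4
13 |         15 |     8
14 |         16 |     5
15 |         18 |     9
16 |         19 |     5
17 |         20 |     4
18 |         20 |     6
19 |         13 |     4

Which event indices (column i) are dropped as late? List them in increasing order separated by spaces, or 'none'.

i=0 t=0 v=5: → [0,2); WM=−∞
i=1 t=0 v=9: → [0,2); WM=−∞
i=2 t=0 v=7: → [0,2); WM=0
i=3 t=1 v=8: → [0,3); WM=0
i=4 t=2 v=9: → [0,4); WM=0
i=5 t=6 v=4: → [6,8); WM=6
i=6 t=7 v=2: → [6,9); WM=6
i=7 t=5 v=5: → [5,9); WM=6
i=8 t=9 v=7: → [9,11); WM=9
i=9 t=10 v=8: → [9,12); WM=9
i=10 t=11 v=2: → [9,13); WM=9
i=11 t=13 v=3: → [13,15); WM=13
i=12 t=13 v=4: → [13,15); WM=13
i=13 t=15 v=8: → [15,17); WM=13
i=14 t=16 v=5: → [15,18); WM=16
i=15 t=18 v=9: → [18,20); WM=16
i=16 t=19 v=5: → [18,21); WM=16
i=17 t=20 v=4: → [18,22); WM=20
i=18 t=20 v=6: → [18,22); WM=20
i=19 t=13 v=4: DROP (t<20-1); WM=20

19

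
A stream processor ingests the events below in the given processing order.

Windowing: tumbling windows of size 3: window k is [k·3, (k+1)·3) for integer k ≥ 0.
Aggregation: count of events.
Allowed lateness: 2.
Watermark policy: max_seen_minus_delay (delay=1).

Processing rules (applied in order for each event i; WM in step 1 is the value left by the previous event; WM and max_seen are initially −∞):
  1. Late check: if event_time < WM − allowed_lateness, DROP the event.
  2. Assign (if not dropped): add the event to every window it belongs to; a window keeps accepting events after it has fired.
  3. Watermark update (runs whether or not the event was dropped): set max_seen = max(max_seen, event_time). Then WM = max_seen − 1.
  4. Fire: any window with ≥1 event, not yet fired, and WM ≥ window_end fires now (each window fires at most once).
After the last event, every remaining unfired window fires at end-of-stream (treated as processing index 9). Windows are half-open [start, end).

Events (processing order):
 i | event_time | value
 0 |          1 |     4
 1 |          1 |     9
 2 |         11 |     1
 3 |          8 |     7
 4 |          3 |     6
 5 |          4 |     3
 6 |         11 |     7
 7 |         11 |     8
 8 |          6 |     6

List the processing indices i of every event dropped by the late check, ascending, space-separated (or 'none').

i=0 t=1 v=4: → [0,3); WM=0
i=1 t=1 v=9: → [0,3); WM=0
i=2 t=11 v=1: → [9,12); WM=10; [0,3) fires=2
i=3 t=8 v=7: → [6,9); WM=10; [6,9) fires=1
i=4 t=3 v=6: DROP (t<10-2); WM=10
i=5 t=4 v=3: DROP (t<10-2); WM=10
i=6 t=11 v=7: → [9,12); WM=10
i=7 t=11 v=8: → [9,12); WM=10
i=8 t=6 v=6: DROP (t<10-2); WM=10

4 5 8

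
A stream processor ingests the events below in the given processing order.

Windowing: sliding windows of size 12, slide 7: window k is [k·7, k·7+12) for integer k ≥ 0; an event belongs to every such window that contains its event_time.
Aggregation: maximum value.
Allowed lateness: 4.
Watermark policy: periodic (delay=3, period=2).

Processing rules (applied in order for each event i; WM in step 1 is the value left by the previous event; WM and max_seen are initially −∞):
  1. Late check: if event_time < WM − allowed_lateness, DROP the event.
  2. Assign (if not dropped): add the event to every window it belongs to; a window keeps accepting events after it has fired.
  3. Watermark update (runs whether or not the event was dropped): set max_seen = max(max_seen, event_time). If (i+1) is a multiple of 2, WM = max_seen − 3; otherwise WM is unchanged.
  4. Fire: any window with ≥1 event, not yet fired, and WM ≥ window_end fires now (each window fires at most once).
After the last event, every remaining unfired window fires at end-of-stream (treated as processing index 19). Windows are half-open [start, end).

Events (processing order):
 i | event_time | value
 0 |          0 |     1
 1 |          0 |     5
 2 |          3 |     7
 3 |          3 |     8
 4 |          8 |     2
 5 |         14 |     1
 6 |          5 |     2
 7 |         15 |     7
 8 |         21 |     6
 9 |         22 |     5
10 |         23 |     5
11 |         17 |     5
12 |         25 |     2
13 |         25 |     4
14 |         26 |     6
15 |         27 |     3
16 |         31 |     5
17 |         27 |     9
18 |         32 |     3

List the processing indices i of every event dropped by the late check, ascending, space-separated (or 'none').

i=0 t=0 v=1: → [0,12); WM=−∞
i=1 t=0 v=5: → [0,12); WM=-3
i=2 t=3 v=7: → [0,12); WM=-3
i=3 t=3 v=8: → [0,12); WM=0
i=4 t=8 v=2: → [7,19),[0,12); WM=0
i=5 t=14 v=1: → [14,26),[7,19); WM=11
i=6 t=5 v=2: DROP (t<11-4); WM=11
i=7 t=15 v=7: → [14,26),[7,19); WM=12; [0,12) fires=8
i=8 t=21 v=6: → [21,33),[14,26); WM=12
i=9 t=22 v=5: → [21,33),[14,26); WM=19; [7,19) fires=7
i=10 t=23 v=5: → [21,33),[14,26); WM=19
i=11 t=17 v=5: → [14,26),[7,19); WM=20
i=12 t=25 v=2: → [21,33),[14,26); WM=20
i=13 t=25 v=4: → [21,33),[14,26); WM=22
i=14 t=26 v=6: → [21,33); WM=22
i=15 t=27 v=3: → [21,33); WM=24
i=16 t=31 v=5: → [28,40),[21,33); WM=24
i=17 t=27 v=9: → [21,33); WM=28; [14,26) fires=7
i=18 t=32 v=3: → [28,40),[21,33); WM=28

6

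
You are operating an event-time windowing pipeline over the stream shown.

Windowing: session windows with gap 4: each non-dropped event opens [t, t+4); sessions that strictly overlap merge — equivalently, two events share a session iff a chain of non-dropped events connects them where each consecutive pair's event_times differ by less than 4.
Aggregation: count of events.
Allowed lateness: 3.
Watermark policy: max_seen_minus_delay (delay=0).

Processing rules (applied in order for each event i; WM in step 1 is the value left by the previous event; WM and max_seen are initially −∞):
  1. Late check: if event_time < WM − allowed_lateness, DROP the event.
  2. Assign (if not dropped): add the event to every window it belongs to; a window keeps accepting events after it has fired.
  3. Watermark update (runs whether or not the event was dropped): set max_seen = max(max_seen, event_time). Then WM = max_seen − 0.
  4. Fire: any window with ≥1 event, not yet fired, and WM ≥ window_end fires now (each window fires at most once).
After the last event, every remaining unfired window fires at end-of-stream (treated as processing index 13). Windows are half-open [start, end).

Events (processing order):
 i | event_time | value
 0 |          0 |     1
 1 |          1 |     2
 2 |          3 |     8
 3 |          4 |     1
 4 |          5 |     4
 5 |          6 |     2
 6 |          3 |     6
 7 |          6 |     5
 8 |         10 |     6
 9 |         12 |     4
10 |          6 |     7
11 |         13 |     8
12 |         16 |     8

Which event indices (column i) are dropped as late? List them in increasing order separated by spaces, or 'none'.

10

i=0 t=0 v=1: → [0,4); WM=0
i=1 t=1 v=2: → [0,5); WM=1
i=2 t=3 v=8: → [0,7); WM=3
i=3 t=4 v=1: → [0,8); WM=4
i=4 t=5 v=4: → [0,9); WM=5
i=5 t=6 v=2: → [0,10); WM=6
i=6 t=3 v=6: → [0,10); WM=6
i=7 t=6 v=5: → [0,10); WM=6
i=8 t=10 v=6: → [10,14); WM=10
i=9 t=12 v=4: → [10,16); WM=12
i=10 t=6 v=7: DROP (t<12-3); WM=12
i=11 t=13 v=8: → [10,17); WM=13
i=12 t=16 v=8: → [10,20); WM=16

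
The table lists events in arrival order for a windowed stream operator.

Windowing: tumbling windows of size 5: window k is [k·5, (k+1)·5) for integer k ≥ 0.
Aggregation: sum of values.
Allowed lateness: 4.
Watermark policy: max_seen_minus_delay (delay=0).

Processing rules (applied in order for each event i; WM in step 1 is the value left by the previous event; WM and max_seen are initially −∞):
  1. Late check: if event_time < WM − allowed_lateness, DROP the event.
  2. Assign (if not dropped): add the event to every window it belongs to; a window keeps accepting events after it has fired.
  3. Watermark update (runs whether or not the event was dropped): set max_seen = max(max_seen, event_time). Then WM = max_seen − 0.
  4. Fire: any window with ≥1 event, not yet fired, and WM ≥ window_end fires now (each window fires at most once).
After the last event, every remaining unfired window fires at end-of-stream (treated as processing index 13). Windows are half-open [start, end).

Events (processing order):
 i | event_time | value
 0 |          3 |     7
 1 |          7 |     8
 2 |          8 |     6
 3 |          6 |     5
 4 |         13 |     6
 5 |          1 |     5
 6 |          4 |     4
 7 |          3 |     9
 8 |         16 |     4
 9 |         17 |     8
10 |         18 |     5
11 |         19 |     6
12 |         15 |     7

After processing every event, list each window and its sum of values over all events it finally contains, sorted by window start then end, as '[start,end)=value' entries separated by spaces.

[0,5)=7 [5,10)=19 [10,15)=6 [15,20)=30

i=0 t=3 v=7: → [0,5); WM=3
i=1 t=7 v=8: → [5,10); WM=7; [0,5) fires=7
i=2 t=8 v=6: → [5,10); WM=8
i=3 t=6 v=5: → [5,10); WM=8
i=4 t=13 v=6: → [10,15); WM=13; [5,10) fires=19
i=5 t=1 v=5: DROP (t<13-4); WM=13
i=6 t=4 v=4: DROP (t<13-4); WM=13
i=7 t=3 v=9: DROP (t<13-4); WM=13
i=8 t=16 v=4: → [15,20); WM=16; [10,15) fires=6
i=9 t=17 v=8: → [15,20); WM=17
i=10 t=18 v=5: → [15,20); WM=18
i=11 t=19 v=6: → [15,20); WM=19
i=12 t=15 v=7: → [15,20); WM=19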